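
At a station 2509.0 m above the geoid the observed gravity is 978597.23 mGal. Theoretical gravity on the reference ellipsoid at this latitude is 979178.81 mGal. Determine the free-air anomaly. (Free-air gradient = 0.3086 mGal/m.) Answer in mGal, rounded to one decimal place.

192.7

Free-air correction = 0.3086 × 2509.0 = 774.28 mGal
Free-air anomaly = 978597.23 − 979178.81 + (774.28) = 192.70 mGal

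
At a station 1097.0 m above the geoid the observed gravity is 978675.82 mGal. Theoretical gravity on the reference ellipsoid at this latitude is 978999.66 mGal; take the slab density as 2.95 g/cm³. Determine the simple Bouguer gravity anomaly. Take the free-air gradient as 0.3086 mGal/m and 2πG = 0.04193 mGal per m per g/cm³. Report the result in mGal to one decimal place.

Free-air correction = 0.3086 × 1097.0 = 338.53 mGal
Free-air anomaly = 978675.82 − 978999.66 + (338.53) = 14.69 mGal
Bouguer slab correction = 0.04193 × 2.95 × 1097.0 = 135.69 mGal
Simple Bouguer anomaly = 14.69 − (135.69) = -121.00 mGal

-121.0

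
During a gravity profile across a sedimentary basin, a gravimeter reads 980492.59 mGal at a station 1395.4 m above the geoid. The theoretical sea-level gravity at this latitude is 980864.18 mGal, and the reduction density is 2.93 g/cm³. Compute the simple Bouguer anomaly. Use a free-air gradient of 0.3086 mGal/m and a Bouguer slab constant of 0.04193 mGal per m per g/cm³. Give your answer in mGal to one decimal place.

Free-air correction = 0.3086 × 1395.4 = 430.62 mGal
Free-air anomaly = 980492.59 − 980864.18 + (430.62) = 59.03 mGal
Bouguer slab correction = 0.04193 × 2.93 × 1395.4 = 171.43 mGal
Simple Bouguer anomaly = 59.03 − (171.43) = -112.40 mGal

-112.4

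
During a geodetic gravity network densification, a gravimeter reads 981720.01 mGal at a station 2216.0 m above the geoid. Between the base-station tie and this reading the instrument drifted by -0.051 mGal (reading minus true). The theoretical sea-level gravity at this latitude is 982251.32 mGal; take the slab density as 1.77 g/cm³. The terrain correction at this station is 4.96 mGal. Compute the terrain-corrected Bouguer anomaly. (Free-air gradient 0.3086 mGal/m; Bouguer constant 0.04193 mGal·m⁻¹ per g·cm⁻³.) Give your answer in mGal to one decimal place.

Drift-corrected reading = 981720.01 − (-0.051) = 981720.061 mGal
Free-air correction = 0.3086 × 2216.0 = 683.86 mGal
Free-air anomaly = 981720.061 − 982251.32 + (683.86) = 152.601 mGal
Bouguer slab correction = 0.04193 × 1.77 × 2216.0 = 164.46 mGal
Simple Bouguer anomaly = 152.601 − (164.46) = -11.859 mGal
Complete Bouguer anomaly = -11.859 + 4.96 = -6.899 mGal

-6.9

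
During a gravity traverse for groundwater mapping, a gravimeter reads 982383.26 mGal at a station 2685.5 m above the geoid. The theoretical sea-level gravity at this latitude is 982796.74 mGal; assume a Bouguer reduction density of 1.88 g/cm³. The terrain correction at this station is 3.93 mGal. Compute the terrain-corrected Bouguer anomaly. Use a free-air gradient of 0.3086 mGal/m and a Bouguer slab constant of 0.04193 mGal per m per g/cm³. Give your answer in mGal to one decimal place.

Free-air correction = 0.3086 × 2685.5 = 828.75 mGal
Free-air anomaly = 982383.26 − 982796.74 + (828.75) = 415.27 mGal
Bouguer slab correction = 0.04193 × 1.88 × 2685.5 = 211.69 mGal
Simple Bouguer anomaly = 415.27 − (211.69) = 203.58 mGal
Complete Bouguer anomaly = 203.58 + 3.93 = 207.51 mGal

207.5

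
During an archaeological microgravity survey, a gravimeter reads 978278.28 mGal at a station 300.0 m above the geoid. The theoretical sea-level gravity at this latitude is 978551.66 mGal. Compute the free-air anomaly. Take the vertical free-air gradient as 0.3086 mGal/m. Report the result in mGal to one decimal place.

Free-air correction = 0.3086 × 300.0 = 92.58 mGal
Free-air anomaly = 978278.28 − 978551.66 + (92.58) = -180.80 mGal

-180.8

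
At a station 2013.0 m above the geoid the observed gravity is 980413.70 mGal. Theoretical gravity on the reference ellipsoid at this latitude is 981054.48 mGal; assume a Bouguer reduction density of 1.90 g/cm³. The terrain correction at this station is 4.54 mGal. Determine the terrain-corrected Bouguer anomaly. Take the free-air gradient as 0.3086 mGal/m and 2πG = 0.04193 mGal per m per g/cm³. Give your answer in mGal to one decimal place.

-175.4

Free-air correction = 0.3086 × 2013.0 = 621.21 mGal
Free-air anomaly = 980413.70 − 981054.48 + (621.21) = -19.57 mGal
Bouguer slab correction = 0.04193 × 1.90 × 2013.0 = 160.37 mGal
Simple Bouguer anomaly = -19.57 − (160.37) = -179.94 mGal
Complete Bouguer anomaly = -179.94 + 4.54 = -175.40 mGal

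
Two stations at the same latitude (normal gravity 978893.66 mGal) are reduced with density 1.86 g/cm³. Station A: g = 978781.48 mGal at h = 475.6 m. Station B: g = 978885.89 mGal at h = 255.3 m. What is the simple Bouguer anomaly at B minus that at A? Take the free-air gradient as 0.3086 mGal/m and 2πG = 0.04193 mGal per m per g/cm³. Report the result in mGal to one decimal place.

Δg_SB(A) = 978781.48 − 978893.66 + 0.3086×475.6 − 0.04193×1.86×475.6 = -2.50 mGal
Δg_SB(B) = 978885.89 − 978893.66 + 0.3086×255.3 − 0.04193×1.86×255.3 = 51.10 mGal
Difference = 51.10 − (-2.50) = 53.60 mGal

53.6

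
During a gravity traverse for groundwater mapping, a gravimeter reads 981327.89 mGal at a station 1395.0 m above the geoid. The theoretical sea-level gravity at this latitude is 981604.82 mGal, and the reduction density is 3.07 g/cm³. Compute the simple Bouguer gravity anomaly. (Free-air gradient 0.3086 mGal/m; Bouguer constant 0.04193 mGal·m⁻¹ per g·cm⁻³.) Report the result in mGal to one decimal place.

Free-air correction = 0.3086 × 1395.0 = 430.50 mGal
Free-air anomaly = 981327.89 − 981604.82 + (430.50) = 153.57 mGal
Bouguer slab correction = 0.04193 × 3.07 × 1395.0 = 179.57 mGal
Simple Bouguer anomaly = 153.57 − (179.57) = -26.00 mGal

-26.0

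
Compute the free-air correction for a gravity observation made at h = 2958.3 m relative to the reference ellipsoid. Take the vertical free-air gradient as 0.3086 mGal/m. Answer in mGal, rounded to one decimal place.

912.9

Free-air correction = 0.3086 × 2958.3 = 912.9 mGal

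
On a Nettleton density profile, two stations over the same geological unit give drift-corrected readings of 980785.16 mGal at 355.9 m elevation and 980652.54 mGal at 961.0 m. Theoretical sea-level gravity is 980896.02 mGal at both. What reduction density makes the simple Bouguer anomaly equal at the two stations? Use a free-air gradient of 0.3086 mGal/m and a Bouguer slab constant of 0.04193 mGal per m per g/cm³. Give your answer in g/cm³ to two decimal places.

2.13

Δg_obs = 980652.54 − 980785.16 = -132.62 mGal over Δh = 961.0 − 355.9 = 605.1 m
Equal Bouguer anomalies ⇒ Δg_obs + (0.3086 − 0.04193ρ)·Δh = 0
0.3086 − 0.04193ρ = −Δg_obs/Δh = 0.21917
ρ = (0.3086 − 0.21917) / 0.04193 = 2.13 g/cm³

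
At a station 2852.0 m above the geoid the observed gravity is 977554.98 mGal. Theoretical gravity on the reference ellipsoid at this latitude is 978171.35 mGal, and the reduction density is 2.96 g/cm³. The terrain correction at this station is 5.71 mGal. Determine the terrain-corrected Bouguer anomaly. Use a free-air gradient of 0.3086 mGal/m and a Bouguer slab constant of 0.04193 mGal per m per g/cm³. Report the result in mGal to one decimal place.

Free-air correction = 0.3086 × 2852.0 = 880.13 mGal
Free-air anomaly = 977554.98 − 978171.35 + (880.13) = 263.76 mGal
Bouguer slab correction = 0.04193 × 2.96 × 2852.0 = 353.97 mGal
Simple Bouguer anomaly = 263.76 − (353.97) = -90.21 mGal
Complete Bouguer anomaly = -90.21 + 5.71 = -84.50 mGal

-84.5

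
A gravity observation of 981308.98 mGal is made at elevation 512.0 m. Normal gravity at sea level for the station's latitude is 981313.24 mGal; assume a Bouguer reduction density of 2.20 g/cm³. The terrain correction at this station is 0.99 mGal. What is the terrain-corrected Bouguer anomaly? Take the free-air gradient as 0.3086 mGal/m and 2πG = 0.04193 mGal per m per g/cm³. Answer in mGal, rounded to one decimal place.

107.5

Free-air correction = 0.3086 × 512.0 = 158.00 mGal
Free-air anomaly = 981308.98 − 981313.24 + (158.00) = 153.74 mGal
Bouguer slab correction = 0.04193 × 2.20 × 512.0 = 47.23 mGal
Simple Bouguer anomaly = 153.74 − (47.23) = 106.51 mGal
Complete Bouguer anomaly = 106.51 + 0.99 = 107.50 mGal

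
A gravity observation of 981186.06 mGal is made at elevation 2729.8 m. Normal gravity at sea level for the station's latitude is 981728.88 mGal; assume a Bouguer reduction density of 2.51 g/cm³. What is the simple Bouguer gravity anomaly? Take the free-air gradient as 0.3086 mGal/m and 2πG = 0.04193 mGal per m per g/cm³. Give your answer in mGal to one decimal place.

12.3

Free-air correction = 0.3086 × 2729.8 = 842.42 mGal
Free-air anomaly = 981186.06 − 981728.88 + (842.42) = 299.60 mGal
Bouguer slab correction = 0.04193 × 2.51 × 2729.8 = 287.30 mGal
Simple Bouguer anomaly = 299.60 − (287.30) = 12.30 mGal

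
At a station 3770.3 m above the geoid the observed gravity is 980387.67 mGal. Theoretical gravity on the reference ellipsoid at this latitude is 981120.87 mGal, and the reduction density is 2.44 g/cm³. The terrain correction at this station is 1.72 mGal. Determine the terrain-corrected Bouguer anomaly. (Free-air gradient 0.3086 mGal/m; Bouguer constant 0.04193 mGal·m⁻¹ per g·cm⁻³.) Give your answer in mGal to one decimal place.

46.3

Free-air correction = 0.3086 × 3770.3 = 1163.51 mGal
Free-air anomaly = 980387.67 − 981120.87 + (1163.51) = 430.31 mGal
Bouguer slab correction = 0.04193 × 2.44 × 3770.3 = 385.74 mGal
Simple Bouguer anomaly = 430.31 − (385.74) = 44.57 mGal
Complete Bouguer anomaly = 44.57 + 1.72 = 46.29 mGal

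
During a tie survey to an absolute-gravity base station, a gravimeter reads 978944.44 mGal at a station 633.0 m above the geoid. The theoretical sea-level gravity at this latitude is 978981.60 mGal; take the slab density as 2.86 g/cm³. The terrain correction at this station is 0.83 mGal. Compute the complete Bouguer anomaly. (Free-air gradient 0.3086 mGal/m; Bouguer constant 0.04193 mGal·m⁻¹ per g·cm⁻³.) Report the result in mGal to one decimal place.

83.1

Free-air correction = 0.3086 × 633.0 = 195.34 mGal
Free-air anomaly = 978944.44 − 978981.60 + (195.34) = 158.18 mGal
Bouguer slab correction = 0.04193 × 2.86 × 633.0 = 75.91 mGal
Simple Bouguer anomaly = 158.18 − (75.91) = 82.27 mGal
Complete Bouguer anomaly = 82.27 + 0.83 = 83.10 mGal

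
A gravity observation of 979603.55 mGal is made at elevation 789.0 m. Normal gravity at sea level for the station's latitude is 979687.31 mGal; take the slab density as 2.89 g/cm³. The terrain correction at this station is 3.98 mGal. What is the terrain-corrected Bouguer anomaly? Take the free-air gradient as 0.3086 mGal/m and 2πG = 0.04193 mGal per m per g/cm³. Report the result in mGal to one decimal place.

Free-air correction = 0.3086 × 789.0 = 243.49 mGal
Free-air anomaly = 979603.55 − 979687.31 + (243.49) = 159.73 mGal
Bouguer slab correction = 0.04193 × 2.89 × 789.0 = 95.61 mGal
Simple Bouguer anomaly = 159.73 − (95.61) = 64.12 mGal
Complete Bouguer anomaly = 64.12 + 3.98 = 68.10 mGal

68.1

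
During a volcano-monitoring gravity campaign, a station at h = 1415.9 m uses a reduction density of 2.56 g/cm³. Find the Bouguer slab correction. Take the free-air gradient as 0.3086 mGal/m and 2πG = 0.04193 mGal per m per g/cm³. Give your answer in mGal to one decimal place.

Bouguer slab correction = 0.04193 × 2.56 × 1415.9 = 152.0 mGal

152.0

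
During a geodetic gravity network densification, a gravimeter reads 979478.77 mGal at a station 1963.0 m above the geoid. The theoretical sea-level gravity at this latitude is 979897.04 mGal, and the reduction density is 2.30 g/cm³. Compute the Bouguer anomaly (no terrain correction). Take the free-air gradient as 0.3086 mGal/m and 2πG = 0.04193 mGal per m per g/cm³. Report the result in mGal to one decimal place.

-1.8

Free-air correction = 0.3086 × 1963.0 = 605.78 mGal
Free-air anomaly = 979478.77 − 979897.04 + (605.78) = 187.51 mGal
Bouguer slab correction = 0.04193 × 2.30 × 1963.0 = 189.31 mGal
Simple Bouguer anomaly = 187.51 − (189.31) = -1.80 mGal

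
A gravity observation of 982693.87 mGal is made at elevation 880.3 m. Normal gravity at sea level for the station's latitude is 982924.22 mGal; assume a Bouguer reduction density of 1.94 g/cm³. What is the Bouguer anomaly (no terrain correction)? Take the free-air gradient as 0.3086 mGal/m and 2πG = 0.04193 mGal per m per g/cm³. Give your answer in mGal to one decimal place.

-30.3

Free-air correction = 0.3086 × 880.3 = 271.66 mGal
Free-air anomaly = 982693.87 − 982924.22 + (271.66) = 41.31 mGal
Bouguer slab correction = 0.04193 × 1.94 × 880.3 = 71.61 mGal
Simple Bouguer anomaly = 41.31 − (71.61) = -30.30 mGal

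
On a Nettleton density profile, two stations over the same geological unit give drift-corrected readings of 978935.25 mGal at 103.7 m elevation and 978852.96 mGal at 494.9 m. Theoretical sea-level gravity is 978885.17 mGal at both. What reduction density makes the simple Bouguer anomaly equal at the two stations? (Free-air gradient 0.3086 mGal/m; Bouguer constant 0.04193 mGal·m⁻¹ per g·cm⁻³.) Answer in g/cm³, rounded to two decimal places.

Δg_obs = 978852.96 − 978935.25 = -82.29 mGal over Δh = 494.9 − 103.7 = 391.2 m
Equal Bouguer anomalies ⇒ Δg_obs + (0.3086 − 0.04193ρ)·Δh = 0
0.3086 − 0.04193ρ = −Δg_obs/Δh = 0.21035
ρ = (0.3086 − 0.21035) / 0.04193 = 2.34 g/cm³

2.34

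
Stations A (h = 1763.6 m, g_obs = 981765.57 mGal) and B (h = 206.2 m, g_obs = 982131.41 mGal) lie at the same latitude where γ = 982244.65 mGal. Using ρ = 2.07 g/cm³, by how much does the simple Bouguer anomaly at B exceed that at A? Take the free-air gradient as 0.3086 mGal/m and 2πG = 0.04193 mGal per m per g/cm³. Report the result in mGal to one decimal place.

20.4

Δg_SB(A) = 981765.57 − 982244.65 + 0.3086×1763.6 − 0.04193×2.07×1763.6 = -87.90 mGal
Δg_SB(B) = 982131.41 − 982244.65 + 0.3086×206.2 − 0.04193×2.07×206.2 = -67.50 mGal
Difference = -67.50 − (-87.90) = 20.40 mGal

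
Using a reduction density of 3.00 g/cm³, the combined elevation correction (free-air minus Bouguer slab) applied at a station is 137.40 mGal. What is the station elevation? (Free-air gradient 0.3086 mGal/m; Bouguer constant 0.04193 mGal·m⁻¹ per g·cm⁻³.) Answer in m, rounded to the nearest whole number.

Combined gradient = 0.3086 − 0.04193 × 3.00 = 0.1828100 mGal/m
h = 137.40 / 0.1828100 = 751.60 m

752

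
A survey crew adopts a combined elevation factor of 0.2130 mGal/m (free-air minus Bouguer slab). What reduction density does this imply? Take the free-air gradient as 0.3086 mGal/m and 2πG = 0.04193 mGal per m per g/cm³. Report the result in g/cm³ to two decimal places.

2.28

0.2130 = 0.3086 − 0.04193 × ρ
ρ = (0.3086 − 0.2130) / 0.04193 = 2.28 g/cm³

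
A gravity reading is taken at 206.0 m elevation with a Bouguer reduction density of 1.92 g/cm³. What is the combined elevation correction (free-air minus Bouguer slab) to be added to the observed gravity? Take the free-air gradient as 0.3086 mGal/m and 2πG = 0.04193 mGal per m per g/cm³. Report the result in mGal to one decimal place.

47.0

Combined gradient = 0.3086 − 0.04193 × 1.92 = 0.2280944 mGal/m
Combined elevation correction = 0.2280944 × 206.0 = 47.0 mGal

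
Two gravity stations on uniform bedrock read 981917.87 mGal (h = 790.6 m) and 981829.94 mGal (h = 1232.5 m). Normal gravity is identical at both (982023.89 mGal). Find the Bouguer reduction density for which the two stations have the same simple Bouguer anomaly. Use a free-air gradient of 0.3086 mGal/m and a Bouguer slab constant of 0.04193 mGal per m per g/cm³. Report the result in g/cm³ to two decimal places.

2.61

Δg_obs = 981829.94 − 981917.87 = -87.93 mGal over Δh = 1232.5 − 790.6 = 441.9 m
Equal Bouguer anomalies ⇒ Δg_obs + (0.3086 − 0.04193ρ)·Δh = 0
0.3086 − 0.04193ρ = −Δg_obs/Δh = 0.19898
ρ = (0.3086 − 0.19898) / 0.04193 = 2.61 g/cm³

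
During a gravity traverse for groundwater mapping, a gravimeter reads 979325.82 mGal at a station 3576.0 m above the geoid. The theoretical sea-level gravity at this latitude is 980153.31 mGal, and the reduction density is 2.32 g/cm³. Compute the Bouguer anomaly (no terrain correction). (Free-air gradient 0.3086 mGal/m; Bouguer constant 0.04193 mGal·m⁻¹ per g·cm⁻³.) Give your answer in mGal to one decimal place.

Free-air correction = 0.3086 × 3576.0 = 1103.55 mGal
Free-air anomaly = 979325.82 − 980153.31 + (1103.55) = 276.06 mGal
Bouguer slab correction = 0.04193 × 2.32 × 3576.0 = 347.86 mGal
Simple Bouguer anomaly = 276.06 − (347.86) = -71.80 mGal

-71.8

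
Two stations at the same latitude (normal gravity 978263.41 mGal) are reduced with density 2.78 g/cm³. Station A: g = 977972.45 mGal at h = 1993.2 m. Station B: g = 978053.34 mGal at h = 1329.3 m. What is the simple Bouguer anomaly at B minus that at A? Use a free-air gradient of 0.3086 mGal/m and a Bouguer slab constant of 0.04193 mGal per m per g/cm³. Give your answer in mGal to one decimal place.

Δg_SB(A) = 977972.45 − 978263.41 + 0.3086×1993.2 − 0.04193×2.78×1993.2 = 91.80 mGal
Δg_SB(B) = 978053.34 − 978263.41 + 0.3086×1329.3 − 0.04193×2.78×1329.3 = 45.20 mGal
Difference = 45.20 − (91.80) = -46.60 mGal

-46.6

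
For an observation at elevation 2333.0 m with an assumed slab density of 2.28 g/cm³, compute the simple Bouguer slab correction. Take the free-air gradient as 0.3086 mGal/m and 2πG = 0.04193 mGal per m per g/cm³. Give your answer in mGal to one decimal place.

223.0

Bouguer slab correction = 0.04193 × 2.28 × 2333.0 = 223.0 mGal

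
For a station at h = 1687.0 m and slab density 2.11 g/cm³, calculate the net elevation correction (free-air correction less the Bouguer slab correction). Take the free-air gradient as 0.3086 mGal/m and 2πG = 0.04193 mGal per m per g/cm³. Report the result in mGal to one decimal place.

Combined gradient = 0.3086 − 0.04193 × 2.11 = 0.2201277 mGal/m
Combined elevation correction = 0.2201277 × 1687.0 = 371.4 mGal

371.4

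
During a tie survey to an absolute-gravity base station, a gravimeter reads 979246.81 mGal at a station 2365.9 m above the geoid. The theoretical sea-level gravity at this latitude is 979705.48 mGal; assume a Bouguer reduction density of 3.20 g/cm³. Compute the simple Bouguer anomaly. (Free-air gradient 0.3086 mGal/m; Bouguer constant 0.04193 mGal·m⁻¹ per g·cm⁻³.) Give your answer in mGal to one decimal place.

Free-air correction = 0.3086 × 2365.9 = 730.12 mGal
Free-air anomaly = 979246.81 − 979705.48 + (730.12) = 271.45 mGal
Bouguer slab correction = 0.04193 × 3.20 × 2365.9 = 317.45 mGal
Simple Bouguer anomaly = 271.45 − (317.45) = -46.00 mGal

-46.0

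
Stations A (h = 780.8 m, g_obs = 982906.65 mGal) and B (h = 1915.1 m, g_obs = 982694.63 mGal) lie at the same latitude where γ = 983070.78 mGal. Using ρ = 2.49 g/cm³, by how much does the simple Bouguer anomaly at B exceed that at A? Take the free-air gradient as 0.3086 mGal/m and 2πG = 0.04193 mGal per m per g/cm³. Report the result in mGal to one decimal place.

19.6

Δg_SB(A) = 982906.65 − 983070.78 + 0.3086×780.8 − 0.04193×2.49×780.8 = -4.70 mGal
Δg_SB(B) = 982694.63 − 983070.78 + 0.3086×1915.1 − 0.04193×2.49×1915.1 = 14.90 mGal
Difference = 14.90 − (-4.70) = 19.60 mGal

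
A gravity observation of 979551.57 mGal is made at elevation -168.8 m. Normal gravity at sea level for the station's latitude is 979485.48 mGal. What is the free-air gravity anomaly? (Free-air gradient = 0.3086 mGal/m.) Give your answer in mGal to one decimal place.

14.0

Free-air correction = 0.3086 × -168.8 = -52.09 mGal
Free-air anomaly = 979551.57 − 979485.48 + (-52.09) = 14.00 mGal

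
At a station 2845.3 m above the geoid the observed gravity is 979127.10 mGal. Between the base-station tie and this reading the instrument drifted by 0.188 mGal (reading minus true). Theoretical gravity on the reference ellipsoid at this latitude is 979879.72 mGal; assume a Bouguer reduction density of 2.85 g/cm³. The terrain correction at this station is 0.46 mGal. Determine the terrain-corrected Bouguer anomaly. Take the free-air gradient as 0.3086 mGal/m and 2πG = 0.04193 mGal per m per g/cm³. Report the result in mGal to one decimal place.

Drift-corrected reading = 979127.10 − (0.188) = 979126.912 mGal
Free-air correction = 0.3086 × 2845.3 = 878.06 mGal
Free-air anomaly = 979126.912 − 979879.72 + (878.06) = 125.252 mGal
Bouguer slab correction = 0.04193 × 2.85 × 2845.3 = 340.01 mGal
Simple Bouguer anomaly = 125.252 − (340.01) = -214.758 mGal
Complete Bouguer anomaly = -214.758 + 0.46 = -214.298 mGal

-214.3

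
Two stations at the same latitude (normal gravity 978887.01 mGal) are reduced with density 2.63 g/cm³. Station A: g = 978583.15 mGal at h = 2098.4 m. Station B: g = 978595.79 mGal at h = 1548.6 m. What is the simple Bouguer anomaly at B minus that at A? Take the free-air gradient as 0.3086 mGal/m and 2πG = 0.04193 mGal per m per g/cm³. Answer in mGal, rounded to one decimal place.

Δg_SB(A) = 978583.15 − 978887.01 + 0.3086×2098.4 − 0.04193×2.63×2098.4 = 112.30 mGal
Δg_SB(B) = 978595.79 − 978887.01 + 0.3086×1548.6 − 0.04193×2.63×1548.6 = 15.90 mGal
Difference = 15.90 − (112.30) = -96.40 mGal

-96.4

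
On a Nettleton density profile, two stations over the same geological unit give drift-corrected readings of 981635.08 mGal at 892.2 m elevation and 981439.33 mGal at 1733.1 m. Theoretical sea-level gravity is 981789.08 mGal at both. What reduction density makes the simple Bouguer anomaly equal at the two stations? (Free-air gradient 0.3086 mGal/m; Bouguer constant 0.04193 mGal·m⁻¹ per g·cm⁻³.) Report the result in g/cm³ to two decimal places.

Δg_obs = 981439.33 − 981635.08 = -195.75 mGal over Δh = 1733.1 − 892.2 = 840.9 m
Equal Bouguer anomalies ⇒ Δg_obs + (0.3086 − 0.04193ρ)·Δh = 0
0.3086 − 0.04193ρ = −Δg_obs/Δh = 0.23279
ρ = (0.3086 − 0.23279) / 0.04193 = 1.81 g/cm³

1.81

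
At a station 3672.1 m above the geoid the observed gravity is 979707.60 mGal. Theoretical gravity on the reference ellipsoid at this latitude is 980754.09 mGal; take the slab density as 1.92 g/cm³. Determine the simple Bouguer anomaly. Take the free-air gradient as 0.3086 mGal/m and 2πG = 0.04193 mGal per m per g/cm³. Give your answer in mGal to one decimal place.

Free-air correction = 0.3086 × 3672.1 = 1133.21 mGal
Free-air anomaly = 979707.60 − 980754.09 + (1133.21) = 86.72 mGal
Bouguer slab correction = 0.04193 × 1.92 × 3672.1 = 295.62 mGal
Simple Bouguer anomaly = 86.72 − (295.62) = -208.90 mGal

-208.9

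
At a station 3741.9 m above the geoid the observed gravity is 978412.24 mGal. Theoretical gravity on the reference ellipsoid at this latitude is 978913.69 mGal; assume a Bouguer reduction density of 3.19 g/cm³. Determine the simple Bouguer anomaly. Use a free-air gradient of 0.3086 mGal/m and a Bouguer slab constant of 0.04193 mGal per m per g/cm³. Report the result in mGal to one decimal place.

Free-air correction = 0.3086 × 3741.9 = 1154.75 mGal
Free-air anomaly = 978412.24 − 978913.69 + (1154.75) = 653.30 mGal
Bouguer slab correction = 0.04193 × 3.19 × 3741.9 = 500.50 mGal
Simple Bouguer anomaly = 653.30 − (500.50) = 152.80 mGal

152.8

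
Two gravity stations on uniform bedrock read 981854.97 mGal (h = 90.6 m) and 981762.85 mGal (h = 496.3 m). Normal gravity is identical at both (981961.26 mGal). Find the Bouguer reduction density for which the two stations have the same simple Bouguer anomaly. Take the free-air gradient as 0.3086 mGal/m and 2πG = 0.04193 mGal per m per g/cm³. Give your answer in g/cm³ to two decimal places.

Δg_obs = 981762.85 − 981854.97 = -92.12 mGal over Δh = 496.3 − 90.6 = 405.7 m
Equal Bouguer anomalies ⇒ Δg_obs + (0.3086 − 0.04193ρ)·Δh = 0
0.3086 − 0.04193ρ = −Δg_obs/Δh = 0.22706
ρ = (0.3086 − 0.22706) / 0.04193 = 1.94 g/cm³

1.94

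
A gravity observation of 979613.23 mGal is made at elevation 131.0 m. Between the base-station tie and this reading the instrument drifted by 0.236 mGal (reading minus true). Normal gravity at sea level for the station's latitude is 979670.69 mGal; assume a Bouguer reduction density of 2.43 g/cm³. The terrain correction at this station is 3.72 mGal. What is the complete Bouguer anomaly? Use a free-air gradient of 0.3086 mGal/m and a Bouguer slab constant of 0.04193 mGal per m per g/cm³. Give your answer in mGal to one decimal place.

Drift-corrected reading = 979613.23 − (0.236) = 979612.994 mGal
Free-air correction = 0.3086 × 131.0 = 40.43 mGal
Free-air anomaly = 979612.994 − 979670.69 + (40.43) = -17.266 mGal
Bouguer slab correction = 0.04193 × 2.43 × 131.0 = 13.35 mGal
Simple Bouguer anomaly = -17.266 − (13.35) = -30.616 mGal
Complete Bouguer anomaly = -30.616 + 3.72 = -26.896 mGal

-26.9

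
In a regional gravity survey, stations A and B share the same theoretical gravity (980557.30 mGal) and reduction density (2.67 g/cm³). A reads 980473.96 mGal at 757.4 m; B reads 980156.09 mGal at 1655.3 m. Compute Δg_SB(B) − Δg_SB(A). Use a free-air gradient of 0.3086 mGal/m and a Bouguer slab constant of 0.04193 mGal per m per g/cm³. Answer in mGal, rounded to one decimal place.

-141.3

Δg_SB(A) = 980473.96 − 980557.30 + 0.3086×757.4 − 0.04193×2.67×757.4 = 65.60 mGal
Δg_SB(B) = 980156.09 − 980557.30 + 0.3086×1655.3 − 0.04193×2.67×1655.3 = -75.70 mGal
Difference = -75.70 − (65.60) = -141.30 mGal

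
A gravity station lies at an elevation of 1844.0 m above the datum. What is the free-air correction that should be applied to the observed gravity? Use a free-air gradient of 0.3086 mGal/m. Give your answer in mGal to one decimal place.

Free-air correction = 0.3086 × 1844.0 = 569.1 mGal

569.1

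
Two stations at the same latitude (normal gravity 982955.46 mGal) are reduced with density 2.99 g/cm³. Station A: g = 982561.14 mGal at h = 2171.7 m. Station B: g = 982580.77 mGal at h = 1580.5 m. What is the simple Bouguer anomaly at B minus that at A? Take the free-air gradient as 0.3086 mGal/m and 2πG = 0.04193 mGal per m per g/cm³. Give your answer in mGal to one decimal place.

Δg_SB(A) = 982561.14 − 982955.46 + 0.3086×2171.7 − 0.04193×2.99×2171.7 = 3.60 mGal
Δg_SB(B) = 982580.77 − 982955.46 + 0.3086×1580.5 − 0.04193×2.99×1580.5 = -85.10 mGal
Difference = -85.10 − (3.60) = -88.70 mGal

-88.7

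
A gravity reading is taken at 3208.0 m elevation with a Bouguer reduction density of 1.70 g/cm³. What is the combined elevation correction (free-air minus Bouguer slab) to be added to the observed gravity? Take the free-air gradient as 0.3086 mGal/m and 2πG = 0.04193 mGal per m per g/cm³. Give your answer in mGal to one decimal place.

Combined gradient = 0.3086 − 0.04193 × 1.70 = 0.2373190 mGal/m
Combined elevation correction = 0.2373190 × 3208.0 = 761.3 mGal

761.3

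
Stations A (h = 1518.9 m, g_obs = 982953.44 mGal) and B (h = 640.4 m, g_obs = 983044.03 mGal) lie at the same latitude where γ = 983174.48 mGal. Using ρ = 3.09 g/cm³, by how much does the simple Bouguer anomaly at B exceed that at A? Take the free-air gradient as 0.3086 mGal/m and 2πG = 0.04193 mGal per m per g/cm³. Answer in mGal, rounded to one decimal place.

-66.7

Δg_SB(A) = 982953.44 − 983174.48 + 0.3086×1518.9 − 0.04193×3.09×1518.9 = 50.90 mGal
Δg_SB(B) = 983044.03 − 983174.48 + 0.3086×640.4 − 0.04193×3.09×640.4 = -15.80 mGal
Difference = -15.80 − (50.90) = -66.70 mGal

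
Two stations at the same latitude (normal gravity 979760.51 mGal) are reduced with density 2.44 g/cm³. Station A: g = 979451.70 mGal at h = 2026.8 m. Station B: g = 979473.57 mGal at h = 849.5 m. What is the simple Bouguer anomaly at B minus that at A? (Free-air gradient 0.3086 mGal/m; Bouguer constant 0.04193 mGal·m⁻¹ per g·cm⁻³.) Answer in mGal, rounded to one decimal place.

-221.0

Δg_SB(A) = 979451.70 − 979760.51 + 0.3086×2026.8 − 0.04193×2.44×2026.8 = 109.30 mGal
Δg_SB(B) = 979473.57 − 979760.51 + 0.3086×849.5 − 0.04193×2.44×849.5 = -111.70 mGal
Difference = -111.70 − (109.30) = -221.00 mGal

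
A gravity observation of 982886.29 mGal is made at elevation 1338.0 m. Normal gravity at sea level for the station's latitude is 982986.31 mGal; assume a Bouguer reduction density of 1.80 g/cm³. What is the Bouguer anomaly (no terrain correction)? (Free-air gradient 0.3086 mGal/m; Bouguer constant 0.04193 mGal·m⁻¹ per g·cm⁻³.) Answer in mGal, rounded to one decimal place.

Free-air correction = 0.3086 × 1338.0 = 412.91 mGal
Free-air anomaly = 982886.29 − 982986.31 + (412.91) = 312.89 mGal
Bouguer slab correction = 0.04193 × 1.80 × 1338.0 = 100.98 mGal
Simple Bouguer anomaly = 312.89 − (100.98) = 211.91 mGal

211.9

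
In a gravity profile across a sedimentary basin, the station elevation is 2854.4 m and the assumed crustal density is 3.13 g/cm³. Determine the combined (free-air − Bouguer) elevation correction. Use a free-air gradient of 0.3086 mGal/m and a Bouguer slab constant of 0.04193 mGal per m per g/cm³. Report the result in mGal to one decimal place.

Combined gradient = 0.3086 − 0.04193 × 3.13 = 0.1773591 mGal/m
Combined elevation correction = 0.1773591 × 2854.4 = 506.3 mGal

506.3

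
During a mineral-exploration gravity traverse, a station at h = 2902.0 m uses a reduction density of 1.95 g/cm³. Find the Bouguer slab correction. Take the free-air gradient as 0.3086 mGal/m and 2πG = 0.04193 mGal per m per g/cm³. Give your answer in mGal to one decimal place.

237.3

Bouguer slab correction = 0.04193 × 1.95 × 2902.0 = 237.3 mGal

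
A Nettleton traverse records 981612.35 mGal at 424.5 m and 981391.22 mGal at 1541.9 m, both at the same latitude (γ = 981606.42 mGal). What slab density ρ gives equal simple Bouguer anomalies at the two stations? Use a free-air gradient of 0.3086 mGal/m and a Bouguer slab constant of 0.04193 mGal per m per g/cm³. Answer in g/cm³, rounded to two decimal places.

Δg_obs = 981391.22 − 981612.35 = -221.13 mGal over Δh = 1541.9 − 424.5 = 1117.4 m
Equal Bouguer anomalies ⇒ Δg_obs + (0.3086 − 0.04193ρ)·Δh = 0
0.3086 − 0.04193ρ = −Δg_obs/Δh = 0.19790
ρ = (0.3086 − 0.19790) / 0.04193 = 2.64 g/cm³

2.64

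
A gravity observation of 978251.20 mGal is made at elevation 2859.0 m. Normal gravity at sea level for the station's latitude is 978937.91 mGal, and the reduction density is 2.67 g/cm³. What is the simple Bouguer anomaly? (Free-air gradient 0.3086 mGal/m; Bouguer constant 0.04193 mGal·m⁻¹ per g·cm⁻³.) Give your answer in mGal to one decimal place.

-124.5

Free-air correction = 0.3086 × 2859.0 = 882.29 mGal
Free-air anomaly = 978251.20 − 978937.91 + (882.29) = 195.58 mGal
Bouguer slab correction = 0.04193 × 2.67 × 2859.0 = 320.07 mGal
Simple Bouguer anomaly = 195.58 − (320.07) = -124.49 mGal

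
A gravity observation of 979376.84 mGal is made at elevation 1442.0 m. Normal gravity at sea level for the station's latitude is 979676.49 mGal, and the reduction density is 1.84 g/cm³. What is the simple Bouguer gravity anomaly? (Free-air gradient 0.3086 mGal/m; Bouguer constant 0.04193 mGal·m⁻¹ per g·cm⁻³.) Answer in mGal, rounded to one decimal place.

Free-air correction = 0.3086 × 1442.0 = 445.00 mGal
Free-air anomaly = 979376.84 − 979676.49 + (445.00) = 145.35 mGal
Bouguer slab correction = 0.04193 × 1.84 × 1442.0 = 111.25 mGal
Simple Bouguer anomaly = 145.35 − (111.25) = 34.10 mGal

34.1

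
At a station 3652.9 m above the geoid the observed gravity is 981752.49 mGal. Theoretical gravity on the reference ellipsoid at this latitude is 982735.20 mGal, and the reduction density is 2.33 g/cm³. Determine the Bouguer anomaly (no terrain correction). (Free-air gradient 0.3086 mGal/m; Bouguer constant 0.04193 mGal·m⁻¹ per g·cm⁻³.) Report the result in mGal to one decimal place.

-212.3

Free-air correction = 0.3086 × 3652.9 = 1127.28 mGal
Free-air anomaly = 981752.49 − 982735.20 + (1127.28) = 144.57 mGal
Bouguer slab correction = 0.04193 × 2.33 × 3652.9 = 356.88 mGal
Simple Bouguer anomaly = 144.57 − (356.88) = -212.31 mGal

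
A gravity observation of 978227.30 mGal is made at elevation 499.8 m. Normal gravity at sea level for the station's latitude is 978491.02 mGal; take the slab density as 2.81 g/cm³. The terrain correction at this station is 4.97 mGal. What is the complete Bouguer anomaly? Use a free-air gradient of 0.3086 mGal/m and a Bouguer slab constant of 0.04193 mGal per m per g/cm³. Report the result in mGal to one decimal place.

-163.4

Free-air correction = 0.3086 × 499.8 = 154.24 mGal
Free-air anomaly = 978227.30 − 978491.02 + (154.24) = -109.48 mGal
Bouguer slab correction = 0.04193 × 2.81 × 499.8 = 58.89 mGal
Simple Bouguer anomaly = -109.48 − (58.89) = -168.37 mGal
Complete Bouguer anomaly = -168.37 + 4.97 = -163.40 mGal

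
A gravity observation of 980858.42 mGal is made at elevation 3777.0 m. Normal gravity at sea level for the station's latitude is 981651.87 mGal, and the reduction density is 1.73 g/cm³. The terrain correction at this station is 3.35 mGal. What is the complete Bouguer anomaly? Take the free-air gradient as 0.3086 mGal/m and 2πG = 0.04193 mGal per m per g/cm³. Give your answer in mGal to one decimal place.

Free-air correction = 0.3086 × 3777.0 = 1165.58 mGal
Free-air anomaly = 980858.42 − 981651.87 + (1165.58) = 372.13 mGal
Bouguer slab correction = 0.04193 × 1.73 × 3777.0 = 273.98 mGal
Simple Bouguer anomaly = 372.13 − (273.98) = 98.15 mGal
Complete Bouguer anomaly = 98.15 + 3.35 = 101.50 mGal

101.5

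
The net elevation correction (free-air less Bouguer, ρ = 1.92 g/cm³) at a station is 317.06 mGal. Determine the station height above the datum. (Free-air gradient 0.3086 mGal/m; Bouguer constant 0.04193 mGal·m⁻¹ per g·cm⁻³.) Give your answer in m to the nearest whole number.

Combined gradient = 0.3086 − 0.04193 × 1.92 = 0.2280944 mGal/m
h = 317.06 / 0.2280944 = 1390.04 m

1390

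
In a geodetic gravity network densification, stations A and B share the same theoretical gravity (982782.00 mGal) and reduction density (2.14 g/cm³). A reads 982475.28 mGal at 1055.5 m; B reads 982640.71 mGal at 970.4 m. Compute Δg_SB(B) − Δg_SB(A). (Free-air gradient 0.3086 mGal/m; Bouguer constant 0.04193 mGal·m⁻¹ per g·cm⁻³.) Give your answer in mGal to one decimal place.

Δg_SB(A) = 982475.28 − 982782.00 + 0.3086×1055.5 − 0.04193×2.14×1055.5 = -75.70 mGal
Δg_SB(B) = 982640.71 − 982782.00 + 0.3086×970.4 − 0.04193×2.14×970.4 = 71.10 mGal
Difference = 71.10 − (-75.70) = 146.80 mGal

146.8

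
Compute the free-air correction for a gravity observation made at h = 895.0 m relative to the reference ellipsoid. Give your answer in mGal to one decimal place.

Free-air correction = 0.3086 × 895.0 = 276.2 mGal

276.2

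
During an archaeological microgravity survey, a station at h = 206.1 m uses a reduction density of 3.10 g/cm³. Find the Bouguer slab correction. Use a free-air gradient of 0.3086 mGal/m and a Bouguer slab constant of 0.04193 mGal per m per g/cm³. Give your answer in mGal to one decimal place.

26.8

Bouguer slab correction = 0.04193 × 3.10 × 206.1 = 26.8 mGal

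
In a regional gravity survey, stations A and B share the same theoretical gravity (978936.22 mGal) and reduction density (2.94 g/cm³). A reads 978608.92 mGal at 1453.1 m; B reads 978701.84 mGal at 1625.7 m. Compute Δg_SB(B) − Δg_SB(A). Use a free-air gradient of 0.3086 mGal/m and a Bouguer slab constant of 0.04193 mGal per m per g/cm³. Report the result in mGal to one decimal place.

Δg_SB(A) = 978608.92 − 978936.22 + 0.3086×1453.1 − 0.04193×2.94×1453.1 = -58.00 mGal
Δg_SB(B) = 978701.84 − 978936.22 + 0.3086×1625.7 − 0.04193×2.94×1625.7 = 66.90 mGal
Difference = 66.90 − (-58.00) = 124.90 mGal

124.9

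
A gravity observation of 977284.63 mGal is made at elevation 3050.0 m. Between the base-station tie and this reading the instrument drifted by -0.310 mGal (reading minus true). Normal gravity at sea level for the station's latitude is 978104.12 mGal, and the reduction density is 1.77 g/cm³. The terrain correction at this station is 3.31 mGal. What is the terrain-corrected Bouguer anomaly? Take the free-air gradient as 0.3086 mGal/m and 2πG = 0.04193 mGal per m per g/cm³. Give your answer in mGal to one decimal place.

-101.0

Drift-corrected reading = 977284.63 − (-0.310) = 977284.940 mGal
Free-air correction = 0.3086 × 3050.0 = 941.23 mGal
Free-air anomaly = 977284.940 − 978104.12 + (941.23) = 122.050 mGal
Bouguer slab correction = 0.04193 × 1.77 × 3050.0 = 226.36 mGal
Simple Bouguer anomaly = 122.050 − (226.36) = -104.310 mGal
Complete Bouguer anomaly = -104.310 + 3.31 = -101.000 mGal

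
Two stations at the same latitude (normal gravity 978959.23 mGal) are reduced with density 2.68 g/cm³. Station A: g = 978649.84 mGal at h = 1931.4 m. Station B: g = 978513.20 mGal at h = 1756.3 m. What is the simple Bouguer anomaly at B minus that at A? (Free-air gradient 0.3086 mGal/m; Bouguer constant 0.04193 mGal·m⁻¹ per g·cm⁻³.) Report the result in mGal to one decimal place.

Δg_SB(A) = 978649.84 − 978959.23 + 0.3086×1931.4 − 0.04193×2.68×1931.4 = 69.60 mGal
Δg_SB(B) = 978513.20 − 978959.23 + 0.3086×1756.3 − 0.04193×2.68×1756.3 = -101.40 mGal
Difference = -101.40 − (69.60) = -171.00 mGal

-171.0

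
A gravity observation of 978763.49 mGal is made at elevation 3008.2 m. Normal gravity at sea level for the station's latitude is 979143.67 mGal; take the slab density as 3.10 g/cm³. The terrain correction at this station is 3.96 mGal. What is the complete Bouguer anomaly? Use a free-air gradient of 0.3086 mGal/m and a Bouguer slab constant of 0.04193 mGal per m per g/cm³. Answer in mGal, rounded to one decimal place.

Free-air correction = 0.3086 × 3008.2 = 928.33 mGal
Free-air anomaly = 978763.49 − 979143.67 + (928.33) = 548.15 mGal
Bouguer slab correction = 0.04193 × 3.10 × 3008.2 = 391.01 mGal
Simple Bouguer anomaly = 548.15 − (391.01) = 157.14 mGal
Complete Bouguer anomaly = 157.14 + 3.96 = 161.10 mGal

161.1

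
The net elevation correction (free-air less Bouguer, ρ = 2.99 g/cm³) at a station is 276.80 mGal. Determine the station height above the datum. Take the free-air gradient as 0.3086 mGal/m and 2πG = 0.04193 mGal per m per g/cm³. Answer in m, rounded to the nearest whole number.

1511

Combined gradient = 0.3086 − 0.04193 × 2.99 = 0.1832293 mGal/m
h = 276.80 / 0.1832293 = 1510.68 m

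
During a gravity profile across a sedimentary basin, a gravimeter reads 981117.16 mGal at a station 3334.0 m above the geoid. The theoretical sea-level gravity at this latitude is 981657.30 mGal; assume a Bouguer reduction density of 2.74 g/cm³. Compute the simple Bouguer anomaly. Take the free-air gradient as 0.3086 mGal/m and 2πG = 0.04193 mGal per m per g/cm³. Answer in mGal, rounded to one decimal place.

105.7

Free-air correction = 0.3086 × 3334.0 = 1028.87 mGal
Free-air anomaly = 981117.16 − 981657.30 + (1028.87) = 488.73 mGal
Bouguer slab correction = 0.04193 × 2.74 × 3334.0 = 383.04 mGal
Simple Bouguer anomaly = 488.73 − (383.04) = 105.69 mGal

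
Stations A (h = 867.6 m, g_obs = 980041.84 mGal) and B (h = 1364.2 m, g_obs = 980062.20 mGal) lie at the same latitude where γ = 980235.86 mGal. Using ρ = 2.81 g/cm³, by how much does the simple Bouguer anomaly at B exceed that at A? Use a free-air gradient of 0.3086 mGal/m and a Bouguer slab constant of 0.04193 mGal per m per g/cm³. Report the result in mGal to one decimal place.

Δg_SB(A) = 980041.84 − 980235.86 + 0.3086×867.6 − 0.04193×2.81×867.6 = -28.50 mGal
Δg_SB(B) = 980062.20 − 980235.86 + 0.3086×1364.2 − 0.04193×2.81×1364.2 = 86.60 mGal
Difference = 86.60 − (-28.50) = 115.10 mGal

115.1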